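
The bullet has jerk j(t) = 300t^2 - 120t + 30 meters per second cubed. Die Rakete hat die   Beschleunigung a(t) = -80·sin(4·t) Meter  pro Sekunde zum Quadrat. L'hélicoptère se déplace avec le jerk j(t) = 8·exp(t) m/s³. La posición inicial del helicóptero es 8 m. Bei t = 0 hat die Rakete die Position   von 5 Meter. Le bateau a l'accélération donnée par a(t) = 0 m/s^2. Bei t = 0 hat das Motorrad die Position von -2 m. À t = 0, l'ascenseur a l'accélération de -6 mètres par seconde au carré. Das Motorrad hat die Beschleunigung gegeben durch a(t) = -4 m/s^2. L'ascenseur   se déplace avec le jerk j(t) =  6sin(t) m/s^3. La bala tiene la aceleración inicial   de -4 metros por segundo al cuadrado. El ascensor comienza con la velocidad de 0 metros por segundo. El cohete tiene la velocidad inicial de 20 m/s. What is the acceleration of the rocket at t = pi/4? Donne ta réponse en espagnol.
De la ecuación de la aceleración a(t) = -80·sin(4·t), sustituimos t = pi/4 para obtener a = 0.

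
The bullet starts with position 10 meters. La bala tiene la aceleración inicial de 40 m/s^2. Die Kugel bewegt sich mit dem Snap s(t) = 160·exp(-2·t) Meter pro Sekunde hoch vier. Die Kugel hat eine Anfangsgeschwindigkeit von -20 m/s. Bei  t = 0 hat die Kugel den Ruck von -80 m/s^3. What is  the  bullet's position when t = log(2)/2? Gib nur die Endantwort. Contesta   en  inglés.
x(log(2)/2) = 5.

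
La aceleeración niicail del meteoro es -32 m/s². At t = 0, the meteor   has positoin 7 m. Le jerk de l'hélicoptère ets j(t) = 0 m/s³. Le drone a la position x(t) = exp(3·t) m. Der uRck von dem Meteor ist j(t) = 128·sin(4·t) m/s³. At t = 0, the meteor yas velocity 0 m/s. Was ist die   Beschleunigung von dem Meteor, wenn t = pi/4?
Wir müssen das Integral unserer Gleichung für den Ruck j(t) = 128·sin(4·t) 1-mal finden. Durch Integration von dem Ruck und Verwendung der Anfangsbedingung a(0) = -32, erhalten wir a(t) = -32·cos(4·t). Aus der Gleichung für die Beschleunigung a(t) = -32·cos(4·t), setzen wir t = pi/4 ein und erhalten a = 32.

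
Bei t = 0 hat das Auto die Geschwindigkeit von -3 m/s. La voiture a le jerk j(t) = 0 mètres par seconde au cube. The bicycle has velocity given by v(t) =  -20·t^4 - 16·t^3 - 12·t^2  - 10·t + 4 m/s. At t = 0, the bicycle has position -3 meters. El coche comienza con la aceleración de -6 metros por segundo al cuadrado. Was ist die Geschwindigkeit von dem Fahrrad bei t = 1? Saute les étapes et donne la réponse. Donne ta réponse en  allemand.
Bei t = 1, v = -54.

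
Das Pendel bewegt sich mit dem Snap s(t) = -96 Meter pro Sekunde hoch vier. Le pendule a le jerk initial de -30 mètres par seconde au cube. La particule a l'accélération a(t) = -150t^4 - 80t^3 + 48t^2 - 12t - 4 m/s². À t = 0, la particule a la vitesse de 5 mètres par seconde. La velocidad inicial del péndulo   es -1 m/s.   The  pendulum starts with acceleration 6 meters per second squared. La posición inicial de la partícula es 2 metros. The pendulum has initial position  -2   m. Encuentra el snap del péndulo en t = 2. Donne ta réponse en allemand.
Mit s(t) = -96 und Einsetzen von t = 2, finden wir s = -96.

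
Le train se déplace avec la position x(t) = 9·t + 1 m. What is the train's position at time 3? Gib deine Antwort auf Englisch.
We have position x(t) = 9·t + 1. Substituting t = 3: x(3) = 28.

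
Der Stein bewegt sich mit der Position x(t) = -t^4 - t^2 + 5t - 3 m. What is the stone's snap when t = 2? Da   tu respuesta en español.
Partiendo de la posición x(t) = -t^4 - t^2 + 5·t - 3, tomamos 4 derivadas. Derivando la posición, obtenemos la velocidad: v(t) = -4·t^3 - 2·t + 5. Tomando d/dt de v(t), encontramos a(t) = -12·t^2 - 2. Derivando la aceleración, obtenemos la sacudida: j(t) = -24·t. Tomando d/dt de j(t), encontramos s(t) = -24. Tenemos el snap s(t) = -24. Sustituyendo t = 2: s(2) = -24.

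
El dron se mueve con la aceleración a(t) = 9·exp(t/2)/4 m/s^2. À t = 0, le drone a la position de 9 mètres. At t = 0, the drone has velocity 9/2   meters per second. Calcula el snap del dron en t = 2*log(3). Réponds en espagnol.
Para resolver esto, necesitamos tomar 2 derivadas de nuestra ecuación de la aceleración a(t) = 9·exp(t/2)/4. Tomando d/dt de a(t), encontramos j(t) = 9·exp(t/2)/8. Tomando d/dt de j(t), encontramos s(t) = 9·exp(t/2)/16. Tenemos el snap s(t) = 9·exp(t/2)/16. Sustituyendo t = 2*log(3): s(2*log(3)) = 27/16.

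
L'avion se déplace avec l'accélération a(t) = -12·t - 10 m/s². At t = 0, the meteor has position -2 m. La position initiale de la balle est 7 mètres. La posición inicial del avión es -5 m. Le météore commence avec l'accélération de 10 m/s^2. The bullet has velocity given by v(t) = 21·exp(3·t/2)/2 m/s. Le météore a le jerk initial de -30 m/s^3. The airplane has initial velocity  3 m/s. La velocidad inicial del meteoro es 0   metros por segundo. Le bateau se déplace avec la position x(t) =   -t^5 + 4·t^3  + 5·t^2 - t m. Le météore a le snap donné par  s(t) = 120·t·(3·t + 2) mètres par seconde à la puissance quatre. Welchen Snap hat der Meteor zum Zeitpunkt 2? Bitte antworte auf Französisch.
En utilisant s(t) = 120·t·(3·t + 2) et en substituant t = 2, nous trouvons s = 1920.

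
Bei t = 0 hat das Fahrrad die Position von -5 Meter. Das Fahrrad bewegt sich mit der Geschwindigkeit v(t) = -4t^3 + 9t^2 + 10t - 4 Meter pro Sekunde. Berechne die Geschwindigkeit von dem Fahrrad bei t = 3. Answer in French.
De l'équation de la vitesse v(t) = -4·t^3 + 9·t^2 + 10·t - 4, nous substituons t = 3 pour obtenir v = -1.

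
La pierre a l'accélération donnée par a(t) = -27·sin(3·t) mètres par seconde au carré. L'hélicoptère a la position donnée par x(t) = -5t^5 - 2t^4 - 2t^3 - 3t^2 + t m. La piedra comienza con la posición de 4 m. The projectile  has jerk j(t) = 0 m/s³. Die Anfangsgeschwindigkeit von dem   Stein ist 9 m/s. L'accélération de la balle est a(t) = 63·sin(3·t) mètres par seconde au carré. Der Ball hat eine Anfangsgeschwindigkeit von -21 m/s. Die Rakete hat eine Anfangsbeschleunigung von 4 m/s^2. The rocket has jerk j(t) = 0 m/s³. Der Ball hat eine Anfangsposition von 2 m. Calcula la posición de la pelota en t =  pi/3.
Partiendo de la aceleración a(t) = 63·sin(3·t), tomamos 2 antiderivadas. Tomando ∫a(t)dt y aplicando v(0) = -21, encontramos v(t) = -21·cos(3·t). Integrando la velocidad y usando la condición inicial x(0) = 2, obtenemos x(t) = 2 - 7·sin(3·t). Tenemos la posición x(t) = 2 - 7·sin(3·t). Sustituyendo t = pi/3: x(pi/3) = 2.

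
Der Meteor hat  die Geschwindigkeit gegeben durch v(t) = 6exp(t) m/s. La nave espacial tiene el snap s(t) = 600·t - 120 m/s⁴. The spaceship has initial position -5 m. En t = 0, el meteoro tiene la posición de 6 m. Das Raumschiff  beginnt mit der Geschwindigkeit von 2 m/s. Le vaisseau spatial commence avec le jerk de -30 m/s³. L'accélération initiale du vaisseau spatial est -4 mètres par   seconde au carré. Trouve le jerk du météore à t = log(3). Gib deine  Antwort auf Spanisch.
Para resolver esto, necesitamos tomar 2 derivadas de nuestra ecuación de la velocidad v(t) = 6·exp(t). Derivando la velocidad, obtenemos la aceleración: a(t) = 6·exp(t). Tomando d/dt de a(t), encontramos j(t) = 6·exp(t). Tenemos la sacudida j(t) = 6·exp(t). Sustituyendo t = log(3): j(log(3)) = 18.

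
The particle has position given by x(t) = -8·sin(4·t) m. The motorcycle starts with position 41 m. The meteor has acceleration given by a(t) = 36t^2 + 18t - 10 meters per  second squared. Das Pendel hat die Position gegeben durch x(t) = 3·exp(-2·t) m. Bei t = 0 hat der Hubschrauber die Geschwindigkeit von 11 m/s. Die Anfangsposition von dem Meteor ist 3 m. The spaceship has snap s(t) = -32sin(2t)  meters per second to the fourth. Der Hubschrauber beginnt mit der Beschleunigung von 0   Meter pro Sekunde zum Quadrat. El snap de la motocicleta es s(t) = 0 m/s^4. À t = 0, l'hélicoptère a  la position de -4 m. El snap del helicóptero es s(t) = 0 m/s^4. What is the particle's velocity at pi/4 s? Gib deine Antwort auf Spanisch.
Partiendo de la posición x(t) = -8·sin(4·t), tomamos 1 derivada. La derivada de la posición da la velocidad: v(t) = -32·cos(4·t). Usando v(t) = -32·cos(4·t) y sustituyendo t = pi/4, encontramos v = 32.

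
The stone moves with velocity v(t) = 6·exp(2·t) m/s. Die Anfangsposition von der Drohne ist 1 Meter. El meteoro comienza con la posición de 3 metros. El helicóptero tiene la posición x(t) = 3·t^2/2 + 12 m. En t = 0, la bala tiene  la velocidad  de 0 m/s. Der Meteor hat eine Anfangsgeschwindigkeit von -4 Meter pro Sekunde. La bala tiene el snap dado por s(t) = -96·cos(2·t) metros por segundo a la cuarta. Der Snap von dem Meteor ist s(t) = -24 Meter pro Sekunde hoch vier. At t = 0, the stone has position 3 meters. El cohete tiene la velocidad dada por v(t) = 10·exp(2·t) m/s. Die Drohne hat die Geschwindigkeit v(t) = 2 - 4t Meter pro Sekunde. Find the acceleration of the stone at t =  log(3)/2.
Starting from velocity v(t) = 6·exp(2·t), we take 1 derivative. Differentiating velocity, we get acceleration: a(t) = 12·exp(2·t). Using a(t) = 12·exp(2·t) and substituting t = log(3)/2, we find a = 36.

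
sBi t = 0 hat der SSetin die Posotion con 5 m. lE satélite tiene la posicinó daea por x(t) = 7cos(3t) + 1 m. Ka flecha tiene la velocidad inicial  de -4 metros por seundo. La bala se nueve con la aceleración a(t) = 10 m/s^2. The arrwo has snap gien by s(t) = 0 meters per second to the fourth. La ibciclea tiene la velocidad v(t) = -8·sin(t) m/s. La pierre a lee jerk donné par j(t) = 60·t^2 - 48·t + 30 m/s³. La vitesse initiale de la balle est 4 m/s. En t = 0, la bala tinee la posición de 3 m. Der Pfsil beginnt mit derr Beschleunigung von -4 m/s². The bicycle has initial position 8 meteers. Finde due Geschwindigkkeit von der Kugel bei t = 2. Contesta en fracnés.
Nous devons intégrer notre équation de l'accélération a(t) = 10 1 fois. En intégrant l'accélération et en utilisant la condition initiale v(0) = 4, nous obtenons v(t) = 10·t + 4. Nous avons la vitesse v(t) = 10·t + 4. En substituant t = 2: v(2) = 24.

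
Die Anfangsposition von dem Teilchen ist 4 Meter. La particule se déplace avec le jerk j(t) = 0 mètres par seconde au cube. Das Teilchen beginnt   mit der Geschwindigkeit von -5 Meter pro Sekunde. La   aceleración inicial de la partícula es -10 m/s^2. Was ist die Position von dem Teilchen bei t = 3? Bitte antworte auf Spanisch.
Para resolver esto, necesitamos tomar 3 integrales de nuestra ecuación de la sacudida j(t) = 0. Tomando ∫j(t)dt y aplicando a(0) = -10, encontramos a(t) = -10. La antiderivada de la aceleración, con v(0) = -5, da la velocidad: v(t) = -10·t - 5. Tomando ∫v(t)dt y aplicando x(0) = 4, encontramos x(t) = -5·t^2 - 5·t + 4. Usando x(t) = -5·t^2 - 5·t + 4 y sustituyendo t = 3, encontramos x = -56.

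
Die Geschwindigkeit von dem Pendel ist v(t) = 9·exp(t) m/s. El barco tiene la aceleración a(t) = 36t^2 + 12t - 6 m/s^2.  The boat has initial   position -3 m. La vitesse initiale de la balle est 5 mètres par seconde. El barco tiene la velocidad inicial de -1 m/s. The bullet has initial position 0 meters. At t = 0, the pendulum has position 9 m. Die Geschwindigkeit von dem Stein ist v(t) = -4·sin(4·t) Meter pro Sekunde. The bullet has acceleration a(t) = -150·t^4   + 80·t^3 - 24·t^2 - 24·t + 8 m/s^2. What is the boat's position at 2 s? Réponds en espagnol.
Partiendo de la aceleración a(t) = 36·t^2 + 12·t - 6, tomamos 2 integrales. La antiderivada de la aceleración, con v(0) = -1, da la velocidad: v(t) = 12·t^3 + 6·t^2 - 6·t - 1. Integrando la velocidad y usando la condición inicial x(0) = -3, obtenemos x(t) = 3·t^4 + 2·t^3 - 3·t^2 - t - 3. Tenemos la posición x(t) = 3·t^4 + 2·t^3 - 3·t^2 - t - 3. Sustituyendo t = 2: x(2) = 47.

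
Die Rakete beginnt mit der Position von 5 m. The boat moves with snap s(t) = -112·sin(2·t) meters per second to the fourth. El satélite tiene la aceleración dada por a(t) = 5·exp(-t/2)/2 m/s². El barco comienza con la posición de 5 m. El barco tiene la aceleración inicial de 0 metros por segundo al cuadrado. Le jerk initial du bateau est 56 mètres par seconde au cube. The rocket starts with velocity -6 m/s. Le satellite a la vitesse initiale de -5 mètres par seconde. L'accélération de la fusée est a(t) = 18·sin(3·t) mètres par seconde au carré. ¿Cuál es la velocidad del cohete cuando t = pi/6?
Necesitamos integrar nuestra ecuación de la aceleración a(t) = 18·sin(3·t) 1 vez. Integrando la aceleración y usando la condición inicial v(0) = -6, obtenemos v(t) = -6·cos(3·t). De la ecuación de la velocidad v(t) = -6·cos(3·t), sustituimos t = pi/6 para obtener v = 0.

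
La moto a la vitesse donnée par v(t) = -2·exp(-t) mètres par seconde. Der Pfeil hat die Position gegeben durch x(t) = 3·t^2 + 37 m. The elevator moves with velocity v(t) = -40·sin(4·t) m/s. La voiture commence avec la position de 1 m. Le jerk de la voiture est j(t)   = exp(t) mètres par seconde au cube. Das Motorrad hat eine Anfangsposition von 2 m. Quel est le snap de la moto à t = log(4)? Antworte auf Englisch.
To solve this, we need to take 3 derivatives of our velocity equation v(t) = -2·exp(-t). The derivative of velocity gives acceleration: a(t) = 2·exp(-t). The derivative of acceleration gives jerk: j(t) = -2·exp(-t). Taking d/dt of j(t), we find s(t) = 2·exp(-t). From the given snap equation s(t) = 2·exp(-t), we substitute t = log(4) to get s = 1/2.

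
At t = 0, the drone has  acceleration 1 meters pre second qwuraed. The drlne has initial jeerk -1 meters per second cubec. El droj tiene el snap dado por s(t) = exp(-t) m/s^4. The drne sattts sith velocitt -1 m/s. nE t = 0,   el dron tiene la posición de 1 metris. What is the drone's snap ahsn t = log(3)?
We have snap s(t) = exp(-t). Substituting t = log(3): s(log(3)) = 1/3.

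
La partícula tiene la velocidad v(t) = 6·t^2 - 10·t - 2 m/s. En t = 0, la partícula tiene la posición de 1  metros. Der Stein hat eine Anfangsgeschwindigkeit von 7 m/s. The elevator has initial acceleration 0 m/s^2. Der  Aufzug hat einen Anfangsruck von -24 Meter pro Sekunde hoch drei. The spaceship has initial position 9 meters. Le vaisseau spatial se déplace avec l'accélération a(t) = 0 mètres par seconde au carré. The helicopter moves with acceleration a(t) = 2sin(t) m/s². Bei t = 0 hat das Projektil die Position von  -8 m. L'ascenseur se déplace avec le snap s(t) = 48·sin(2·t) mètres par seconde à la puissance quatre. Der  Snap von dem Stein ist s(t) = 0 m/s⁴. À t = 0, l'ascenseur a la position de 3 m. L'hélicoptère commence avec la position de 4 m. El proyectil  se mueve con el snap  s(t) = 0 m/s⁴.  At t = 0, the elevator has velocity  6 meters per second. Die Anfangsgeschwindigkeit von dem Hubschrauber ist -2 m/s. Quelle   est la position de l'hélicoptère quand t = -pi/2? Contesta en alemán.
Wir müssen das Integral unserer Gleichung für die Beschleunigung a(t) = 2·sin(t) 2-mal finden. Mit ∫a(t)dt und Anwendung von v(0) = -2, finden wir v(t) = -2·cos(t). Durch Integration von der Geschwindigkeit und Verwendung der Anfangsbedingung x(0) = 4, erhalten wir x(t) = 4 - 2·sin(t). Wir haben die Position x(t) = 4 - 2·sin(t). Durch Einsetzen von t = -pi/2: x(-pi/2) = 6.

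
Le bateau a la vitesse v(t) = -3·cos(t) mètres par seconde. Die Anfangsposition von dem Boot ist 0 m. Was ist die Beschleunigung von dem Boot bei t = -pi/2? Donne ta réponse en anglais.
Starting from velocity v(t) = -3·cos(t), we take 1 derivative. The derivative of velocity gives acceleration: a(t) = 3·sin(t). From the given acceleration equation a(t) = 3·sin(t), we substitute t = -pi/2 to get a = -3.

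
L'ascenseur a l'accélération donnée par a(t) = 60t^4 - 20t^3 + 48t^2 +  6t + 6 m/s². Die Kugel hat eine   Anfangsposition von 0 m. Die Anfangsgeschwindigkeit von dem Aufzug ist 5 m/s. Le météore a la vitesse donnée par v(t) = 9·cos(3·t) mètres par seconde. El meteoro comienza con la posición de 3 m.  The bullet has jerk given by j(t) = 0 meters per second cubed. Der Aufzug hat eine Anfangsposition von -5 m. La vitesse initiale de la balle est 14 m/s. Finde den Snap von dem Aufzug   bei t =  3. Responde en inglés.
To solve this, we need to take 2 derivatives of our acceleration equation a(t) = 60·t^4 - 20·t^3 + 48·t^2 + 6·t + 6. The derivative of acceleration gives jerk: j(t) = 240·t^3 - 60·t^2 + 96·t + 6. The derivative of jerk gives snap: s(t) = 720·t^2 - 120·t + 96. From the given snap equation s(t) = 720·t^2 - 120·t + 96, we substitute t = 3 to get s = 6216.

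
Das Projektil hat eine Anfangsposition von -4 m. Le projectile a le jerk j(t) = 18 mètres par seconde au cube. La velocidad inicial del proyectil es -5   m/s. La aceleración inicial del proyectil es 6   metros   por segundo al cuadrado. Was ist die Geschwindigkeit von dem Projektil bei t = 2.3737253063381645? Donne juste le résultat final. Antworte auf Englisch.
v(2.3737253063381645) = 59.9534983075809.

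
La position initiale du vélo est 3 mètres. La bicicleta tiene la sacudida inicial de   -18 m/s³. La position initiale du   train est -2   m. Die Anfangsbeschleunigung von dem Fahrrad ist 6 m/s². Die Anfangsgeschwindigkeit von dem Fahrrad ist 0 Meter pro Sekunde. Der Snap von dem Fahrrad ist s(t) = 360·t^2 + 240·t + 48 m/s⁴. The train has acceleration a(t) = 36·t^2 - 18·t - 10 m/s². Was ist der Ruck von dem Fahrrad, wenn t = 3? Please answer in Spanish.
Necesitamos integrar nuestra ecuación del snap s(t) = 360·t^2 + 240·t + 48 1 vez. La integral del snap es la sacudida. Usando j(0) = -18, obtenemos j(t) = 120·t^3 + 120·t^2 + 48·t - 18. De la ecuación de la sacudida j(t) = 120·t^3 + 120·t^2 + 48·t - 18, sustituimos t = 3 para obtener j = 4446.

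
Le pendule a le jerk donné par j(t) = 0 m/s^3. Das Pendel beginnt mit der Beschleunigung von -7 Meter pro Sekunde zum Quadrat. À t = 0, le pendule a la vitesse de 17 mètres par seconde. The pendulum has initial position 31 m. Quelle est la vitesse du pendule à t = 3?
Pour résoudre ceci, nous devons prendre 2 primitives de notre équation du jerk j(t) = 0. En intégrant le jerk et en utilisant la condition initiale a(0) = -7, nous obtenons a(t) = -7. L'intégrale de l'accélération, avec v(0) = 17, donne la vitesse: v(t) = 17 - 7·t. En utilisant v(t) = 17 - 7·t et en substituant t = 3, nous trouvons v = -4.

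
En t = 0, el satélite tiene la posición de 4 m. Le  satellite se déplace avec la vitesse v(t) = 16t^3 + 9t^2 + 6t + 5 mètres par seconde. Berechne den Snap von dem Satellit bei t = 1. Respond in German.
Um dies zu lösen, müssen wir 3 Ableitungen unserer Gleichung für die Geschwindigkeit v(t) = 16·t^3 + 9·t^2 + 6·t + 5 nehmen. Die Ableitung von der Geschwindigkeit ergibt die Beschleunigung: a(t) = 48·t^2 + 18·t + 6. Durch Ableiten von der Beschleunigung erhalten wir den Ruck: j(t) = 96·t + 18. Durch Ableiten von dem Ruck erhalten wir den Snap: s(t) = 96. Wir haben den Snap s(t) = 96. Durch Einsetzen von t = 1: s(1) = 96.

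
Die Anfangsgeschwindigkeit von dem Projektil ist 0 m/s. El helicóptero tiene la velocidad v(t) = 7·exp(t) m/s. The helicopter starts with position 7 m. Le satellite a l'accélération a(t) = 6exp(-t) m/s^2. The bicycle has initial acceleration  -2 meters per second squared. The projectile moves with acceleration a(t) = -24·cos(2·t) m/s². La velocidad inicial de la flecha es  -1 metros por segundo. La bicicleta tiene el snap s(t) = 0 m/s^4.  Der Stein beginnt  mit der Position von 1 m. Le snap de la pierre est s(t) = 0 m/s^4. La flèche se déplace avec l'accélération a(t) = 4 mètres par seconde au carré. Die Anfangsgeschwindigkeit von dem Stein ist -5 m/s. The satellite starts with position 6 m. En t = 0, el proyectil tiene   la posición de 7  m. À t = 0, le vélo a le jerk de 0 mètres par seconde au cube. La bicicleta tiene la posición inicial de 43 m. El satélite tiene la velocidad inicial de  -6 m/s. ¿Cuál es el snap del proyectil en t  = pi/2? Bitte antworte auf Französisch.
En partant de l'accélération a(t) = -24·cos(2·t), nous prenons 2 dérivées. La dérivée de l'accélération donne le jerk: j(t) = 48·sin(2·t). La dérivée du jerk donne le snap: s(t) = 96·cos(2·t). Nous avons le snap s(t) = 96·cos(2·t). En substituant t = pi/2: s(pi/2) = -96.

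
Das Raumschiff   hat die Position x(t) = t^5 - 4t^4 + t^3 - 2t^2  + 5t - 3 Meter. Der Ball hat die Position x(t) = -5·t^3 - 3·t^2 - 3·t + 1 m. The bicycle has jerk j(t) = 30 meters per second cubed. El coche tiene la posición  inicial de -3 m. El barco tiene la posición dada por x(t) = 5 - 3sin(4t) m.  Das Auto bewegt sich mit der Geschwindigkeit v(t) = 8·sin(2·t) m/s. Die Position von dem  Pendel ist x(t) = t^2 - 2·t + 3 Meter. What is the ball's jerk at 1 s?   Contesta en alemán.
Wir müssen unsere Gleichung für die Position x(t) = -5·t^3 - 3·t^2 - 3·t + 1 3-mal ableiten. Mit d/dt von x(t) finden wir v(t) = -15·t^2 - 6·t - 3. Mit d/dt von v(t) finden wir a(t) = -30·t - 6. Die Ableitung von der Beschleunigung ergibt den Ruck: j(t) = -30. Wir haben den Ruck j(t) = -30. Durch Einsetzen von t = 1: j(1) = -30.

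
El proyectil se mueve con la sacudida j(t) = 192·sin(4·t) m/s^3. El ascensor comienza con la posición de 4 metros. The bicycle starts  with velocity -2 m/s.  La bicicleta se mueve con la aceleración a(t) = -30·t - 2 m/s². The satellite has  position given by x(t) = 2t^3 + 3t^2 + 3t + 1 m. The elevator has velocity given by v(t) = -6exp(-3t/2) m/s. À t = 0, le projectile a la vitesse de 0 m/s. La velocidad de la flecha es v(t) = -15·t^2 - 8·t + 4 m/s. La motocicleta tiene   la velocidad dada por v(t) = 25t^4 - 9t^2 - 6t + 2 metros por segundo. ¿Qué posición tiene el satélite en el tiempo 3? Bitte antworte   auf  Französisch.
En utilisant x(t) = 2·t^3 + 3·t^2 + 3·t + 1 et en substituant t = 3, nous trouvons x = 91.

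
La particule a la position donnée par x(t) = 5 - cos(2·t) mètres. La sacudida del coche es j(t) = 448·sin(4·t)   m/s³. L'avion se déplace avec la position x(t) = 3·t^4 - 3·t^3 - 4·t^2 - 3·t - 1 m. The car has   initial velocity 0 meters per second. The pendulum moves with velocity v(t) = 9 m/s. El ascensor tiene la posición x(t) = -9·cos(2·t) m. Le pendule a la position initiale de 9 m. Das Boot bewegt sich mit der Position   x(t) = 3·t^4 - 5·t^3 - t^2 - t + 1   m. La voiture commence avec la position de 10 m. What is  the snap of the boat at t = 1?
We must differentiate our position equation x(t) = 3·t^4 - 5·t^3 - t^2 - t + 1 4 times. Taking d/dt of x(t), we find v(t) = 12·t^3 - 15·t^2 - 2·t - 1. Taking d/dt of v(t), we find a(t) = 36·t^2 - 30·t - 2. Taking d/dt of a(t), we find j(t) = 72·t - 30. Differentiating jerk, we get snap: s(t) = 72. We have snap s(t) = 72. Substituting t = 1: s(1) = 72.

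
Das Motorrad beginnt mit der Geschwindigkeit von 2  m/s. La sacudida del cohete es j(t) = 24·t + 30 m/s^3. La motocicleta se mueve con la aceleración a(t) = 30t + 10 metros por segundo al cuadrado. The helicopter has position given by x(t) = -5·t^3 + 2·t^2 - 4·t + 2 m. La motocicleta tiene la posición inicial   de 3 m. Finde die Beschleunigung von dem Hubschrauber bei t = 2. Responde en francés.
En partant de la position x(t) = -5·t^3 + 2·t^2 - 4·t + 2, nous prenons 2 dérivées. La dérivée de la position donne la vitesse: v(t) = -15·t^2 + 4·t - 4. En prenant d/dt de v(t), nous trouvons a(t) = 4 - 30·t. Nous avons l'accélération a(t) = 4 - 30·t. En substituant t = 2: a(2) = -56.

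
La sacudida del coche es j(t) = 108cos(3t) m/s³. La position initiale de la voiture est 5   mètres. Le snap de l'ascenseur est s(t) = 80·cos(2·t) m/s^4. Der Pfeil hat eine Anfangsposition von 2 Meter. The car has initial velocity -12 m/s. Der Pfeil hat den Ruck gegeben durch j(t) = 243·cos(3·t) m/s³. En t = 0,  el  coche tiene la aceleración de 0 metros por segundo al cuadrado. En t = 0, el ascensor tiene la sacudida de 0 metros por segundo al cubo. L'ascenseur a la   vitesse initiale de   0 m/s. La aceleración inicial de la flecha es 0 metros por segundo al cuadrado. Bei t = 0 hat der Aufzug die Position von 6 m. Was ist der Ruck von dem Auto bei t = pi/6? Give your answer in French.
En utilisant j(t) = 108·cos(3·t) et en substituant t = pi/6, nous trouvons j = 0.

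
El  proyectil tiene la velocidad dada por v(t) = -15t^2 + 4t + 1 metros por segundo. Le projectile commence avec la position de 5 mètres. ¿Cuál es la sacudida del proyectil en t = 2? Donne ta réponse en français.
En partant de la vitesse v(t) = -15·t^2 + 4·t + 1, nous prenons 2 dérivées. En prenant d/dt de v(t), nous trouvons a(t) = 4 - 30·t. En prenant d/dt de a(t), nous trouvons j(t) = -30. En utilisant j(t) = -30 et en substituant t = 2, nous trouvons j = -30.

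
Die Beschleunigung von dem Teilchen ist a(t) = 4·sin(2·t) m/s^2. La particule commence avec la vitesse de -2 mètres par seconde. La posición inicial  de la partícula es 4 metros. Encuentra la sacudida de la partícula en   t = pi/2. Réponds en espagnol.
Debemos derivar nuestra ecuación de la aceleración a(t) = 4·sin(2·t) 1 vez. La derivada de la aceleración da la sacudida: j(t) = 8·cos(2·t). Usando j(t) = 8·cos(2·t) y sustituyendo t = pi/2, encontramos j = -8.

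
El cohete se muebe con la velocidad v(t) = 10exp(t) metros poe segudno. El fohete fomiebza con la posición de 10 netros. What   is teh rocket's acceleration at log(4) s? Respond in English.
We must differentiate our velocity equation v(t) = 10·exp(t) 1 time. Differentiating velocity, we get acceleration: a(t) = 10·exp(t). We have acceleration a(t) = 10·exp(t). Substituting t = log(4): a(log(4)) = 40.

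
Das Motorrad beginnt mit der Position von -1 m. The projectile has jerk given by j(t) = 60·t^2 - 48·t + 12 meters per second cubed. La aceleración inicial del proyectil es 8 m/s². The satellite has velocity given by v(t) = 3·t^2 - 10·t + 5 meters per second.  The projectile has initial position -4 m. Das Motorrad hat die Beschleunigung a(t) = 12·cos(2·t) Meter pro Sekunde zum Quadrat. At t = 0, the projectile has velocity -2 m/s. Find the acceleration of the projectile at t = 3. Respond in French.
Nous devons trouver la primitive de notre équation du jerk j(t) = 60·t^2 - 48·t + 12 1 fois. En prenant ∫j(t)dt et en appliquant a(0) = 8, nous trouvons a(t) = 20·t^3 - 24·t^2 + 12·t + 8. En utilisant a(t) = 20·t^3 - 24·t^2 + 12·t + 8 et en substituant t = 3, nous trouvons a = 368.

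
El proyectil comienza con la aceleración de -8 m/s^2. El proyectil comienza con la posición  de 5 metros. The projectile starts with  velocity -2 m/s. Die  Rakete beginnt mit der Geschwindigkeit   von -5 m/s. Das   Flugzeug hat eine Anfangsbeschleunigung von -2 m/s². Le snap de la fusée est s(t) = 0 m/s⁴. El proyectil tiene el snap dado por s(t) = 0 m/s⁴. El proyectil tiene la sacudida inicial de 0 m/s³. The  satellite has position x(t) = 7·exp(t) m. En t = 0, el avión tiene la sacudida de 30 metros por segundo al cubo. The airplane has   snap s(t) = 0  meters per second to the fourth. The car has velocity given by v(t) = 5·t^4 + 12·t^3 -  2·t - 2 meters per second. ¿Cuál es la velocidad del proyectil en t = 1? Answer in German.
Ausgehend von dem Snap s(t) = 0, nehmen wir 3 Stammfunktionen. Mit ∫s(t)dt und Anwendung von j(0) = 0, finden wir j(t) = 0. Die Stammfunktion von dem Ruck ist die Beschleunigung. Mit a(0) = -8 erhalten wir a(t) = -8. Mit ∫a(t)dt und Anwendung von v(0) = -2, finden wir v(t) = -8·t - 2. Mit v(t) = -8·t - 2 und Einsetzen von t = 1, finden wir v = -10.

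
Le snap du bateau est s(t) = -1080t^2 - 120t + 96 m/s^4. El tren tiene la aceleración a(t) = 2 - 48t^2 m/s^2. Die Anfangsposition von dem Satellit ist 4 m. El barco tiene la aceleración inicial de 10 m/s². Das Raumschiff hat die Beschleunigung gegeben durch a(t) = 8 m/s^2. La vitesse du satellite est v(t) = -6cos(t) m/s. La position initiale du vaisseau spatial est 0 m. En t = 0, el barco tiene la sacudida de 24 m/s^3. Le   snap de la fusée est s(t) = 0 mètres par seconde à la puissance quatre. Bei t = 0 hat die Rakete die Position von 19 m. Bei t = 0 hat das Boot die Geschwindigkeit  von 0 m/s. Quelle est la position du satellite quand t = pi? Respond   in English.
We need to integrate our velocity equation v(t) = -6·cos(t) 1 time. Integrating velocity and using the initial condition x(0) = 4, we get x(t) = 4 - 6·sin(t). We have position x(t) = 4 - 6·sin(t). Substituting t = pi: x(pi) = 4.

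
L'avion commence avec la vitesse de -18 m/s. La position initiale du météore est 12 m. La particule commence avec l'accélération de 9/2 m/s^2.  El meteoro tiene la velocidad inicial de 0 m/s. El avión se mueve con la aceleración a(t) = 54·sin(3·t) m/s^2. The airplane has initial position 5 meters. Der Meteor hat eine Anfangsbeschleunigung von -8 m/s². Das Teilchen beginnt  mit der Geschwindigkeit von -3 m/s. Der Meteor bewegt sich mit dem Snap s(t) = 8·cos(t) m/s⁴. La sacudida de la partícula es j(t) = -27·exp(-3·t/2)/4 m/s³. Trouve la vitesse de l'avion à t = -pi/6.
En partant de l'accélération a(t) = 54·sin(3·t), nous prenons 1 intégrale. En intégrant l'accélération et en utilisant la condition initiale v(0) = -18, nous obtenons v(t) = -18·cos(3·t). Nous avons la vitesse v(t) = -18·cos(3·t). En substituant t = -pi/6: v(-pi/6) = 0.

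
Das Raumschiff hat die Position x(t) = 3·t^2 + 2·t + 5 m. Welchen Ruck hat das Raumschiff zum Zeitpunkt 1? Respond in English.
To solve this, we need to take 3 derivatives of our position equation x(t) = 3·t^2 + 2·t + 5. The derivative of position gives velocity: v(t) = 6·t + 2. Differentiating velocity, we get acceleration: a(t) = 6. The derivative of acceleration gives jerk: j(t) = 0. Using j(t) = 0 and substituting t = 1, we find j = 0.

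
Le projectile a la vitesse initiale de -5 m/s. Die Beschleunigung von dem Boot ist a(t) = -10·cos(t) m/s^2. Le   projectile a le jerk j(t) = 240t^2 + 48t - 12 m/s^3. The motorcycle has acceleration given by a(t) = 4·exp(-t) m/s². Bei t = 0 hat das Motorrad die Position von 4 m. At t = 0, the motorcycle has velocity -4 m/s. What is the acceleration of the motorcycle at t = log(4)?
From the given acceleration equation a(t) = 4·exp(-t), we substitute t = log(4) to get a = 1.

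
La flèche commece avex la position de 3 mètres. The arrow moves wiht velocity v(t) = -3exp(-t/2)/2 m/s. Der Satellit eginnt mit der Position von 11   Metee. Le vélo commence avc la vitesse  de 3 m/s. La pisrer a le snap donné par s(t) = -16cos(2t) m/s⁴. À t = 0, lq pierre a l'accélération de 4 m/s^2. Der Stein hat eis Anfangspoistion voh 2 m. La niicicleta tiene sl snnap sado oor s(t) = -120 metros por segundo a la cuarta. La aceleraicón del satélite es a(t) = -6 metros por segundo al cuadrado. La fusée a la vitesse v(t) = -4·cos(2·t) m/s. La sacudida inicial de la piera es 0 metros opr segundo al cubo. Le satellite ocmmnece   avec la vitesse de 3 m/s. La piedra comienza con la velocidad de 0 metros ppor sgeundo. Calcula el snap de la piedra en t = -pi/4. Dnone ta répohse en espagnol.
Usando s(t) = -16·cos(2·t) y sustituyendo t = -pi/4, encontramos s = 0.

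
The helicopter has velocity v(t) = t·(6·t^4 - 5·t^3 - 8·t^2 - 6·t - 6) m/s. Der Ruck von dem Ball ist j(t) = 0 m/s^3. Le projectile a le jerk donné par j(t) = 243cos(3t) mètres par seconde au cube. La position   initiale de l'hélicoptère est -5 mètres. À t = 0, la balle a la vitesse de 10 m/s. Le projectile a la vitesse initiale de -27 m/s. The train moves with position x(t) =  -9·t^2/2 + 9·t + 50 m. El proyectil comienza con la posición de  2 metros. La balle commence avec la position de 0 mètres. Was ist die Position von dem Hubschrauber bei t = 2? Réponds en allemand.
Ausgehend von der Geschwindigkeit v(t) = t·(6·t^4 - 5·t^3 - 8·t^2 - 6·t - 6), nehmen wir 1 Integral. Das Integral von der Geschwindigkeit ist die Position. Mit x(0) = -5 erhalten wir x(t) = t^6 - t^5 - 2·t^4 - 2·t^3 - 3·t^2 - 5. Wir haben die Position x(t) = t^6 - t^5 - 2·t^4 - 2·t^3 - 3·t^2 - 5. Durch Einsetzen von t = 2: x(2) = -33.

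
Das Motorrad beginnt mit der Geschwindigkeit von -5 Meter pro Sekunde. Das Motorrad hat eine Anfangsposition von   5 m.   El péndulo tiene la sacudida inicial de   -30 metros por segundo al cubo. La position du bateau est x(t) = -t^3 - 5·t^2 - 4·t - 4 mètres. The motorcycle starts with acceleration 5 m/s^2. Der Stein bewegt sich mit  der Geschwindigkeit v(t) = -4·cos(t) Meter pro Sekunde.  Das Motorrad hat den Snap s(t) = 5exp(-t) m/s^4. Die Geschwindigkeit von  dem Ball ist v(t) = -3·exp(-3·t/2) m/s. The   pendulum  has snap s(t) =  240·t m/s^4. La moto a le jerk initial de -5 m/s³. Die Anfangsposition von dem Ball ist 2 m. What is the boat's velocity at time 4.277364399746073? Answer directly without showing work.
At t = 4.277364399746073, v = -101.661182622106.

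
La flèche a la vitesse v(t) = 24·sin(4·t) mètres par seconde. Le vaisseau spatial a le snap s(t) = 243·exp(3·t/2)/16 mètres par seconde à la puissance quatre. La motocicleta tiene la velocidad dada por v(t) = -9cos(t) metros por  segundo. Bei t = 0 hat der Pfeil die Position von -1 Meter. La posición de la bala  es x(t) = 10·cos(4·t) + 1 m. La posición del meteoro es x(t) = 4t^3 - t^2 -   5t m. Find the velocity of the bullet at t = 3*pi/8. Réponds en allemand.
Ausgehend von der Position x(t) = 10·cos(4·t) + 1, nehmen wir 1 Ableitung. Mit d/dt von x(t) finden wir v(t) = -40·sin(4·t). Wir haben die Geschwindigkeit v(t) = -40·sin(4·t). Durch Einsetzen von t = 3*pi/8: v(3*pi/8) = 40.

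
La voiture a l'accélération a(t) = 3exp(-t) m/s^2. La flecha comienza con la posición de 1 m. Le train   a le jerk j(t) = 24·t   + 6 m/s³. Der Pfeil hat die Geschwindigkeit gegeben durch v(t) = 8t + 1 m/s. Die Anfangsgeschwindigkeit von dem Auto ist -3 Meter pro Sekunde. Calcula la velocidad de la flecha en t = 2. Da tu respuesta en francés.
Nous avons la vitesse v(t) = 8·t + 1. En substituant t = 2: v(2) = 17.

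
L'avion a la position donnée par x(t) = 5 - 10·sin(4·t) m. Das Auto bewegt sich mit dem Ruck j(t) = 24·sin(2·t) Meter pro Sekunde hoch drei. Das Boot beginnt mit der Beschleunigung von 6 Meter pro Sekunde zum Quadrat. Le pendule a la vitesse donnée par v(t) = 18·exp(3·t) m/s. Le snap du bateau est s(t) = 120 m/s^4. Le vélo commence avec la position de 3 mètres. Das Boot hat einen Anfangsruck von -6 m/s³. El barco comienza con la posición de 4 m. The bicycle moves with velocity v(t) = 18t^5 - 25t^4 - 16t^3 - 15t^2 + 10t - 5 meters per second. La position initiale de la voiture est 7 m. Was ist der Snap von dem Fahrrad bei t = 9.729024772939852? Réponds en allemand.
Um dies zu lösen, müssen wir 3 Ableitungen unserer Gleichung für die Geschwindigkeit v(t) = 18·t^5 - 25·t^4 - 16·t^3 - 15·t^2 + 10·t - 5 nehmen. Durch Ableiten von der Geschwindigkeit erhalten wir die Beschleunigung: a(t) = 90·t^4 - 100·t^3 - 48·t^2 - 30·t + 10. Die Ableitung von der Beschleunigung ergibt den Ruck: j(t) = 360·t^3 - 300·t^2 - 96·t - 30. Die Ableitung von dem Ruck ergibt den Snap: s(t) = 1080·t^2 - 600·t - 96. Aus der Gleichung für den Snap s(t) = 1080·t^2 - 600·t - 96, setzen wir t = 9.729024772939852 ein und erhalten s = 96292.8220113116.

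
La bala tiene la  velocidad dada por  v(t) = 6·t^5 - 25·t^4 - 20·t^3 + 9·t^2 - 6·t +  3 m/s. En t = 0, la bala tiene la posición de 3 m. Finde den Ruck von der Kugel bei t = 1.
Ausgehend von der Geschwindigkeit v(t) = 6·t^5 - 25·t^4 - 20·t^3 + 9·t^2 - 6·t + 3, nehmen wir 2 Ableitungen. Mit d/dt von v(t) finden wir a(t) = 30·t^4 - 100·t^3 - 60·t^2 + 18·t - 6. Durch Ableiten von der Beschleunigung erhalten wir den Ruck: j(t) = 120·t^3 - 300·t^2 - 120·t + 18. Mit j(t) = 120·t^3 - 300·t^2 - 120·t + 18 und Einsetzen von t = 1, finden wir j = -282.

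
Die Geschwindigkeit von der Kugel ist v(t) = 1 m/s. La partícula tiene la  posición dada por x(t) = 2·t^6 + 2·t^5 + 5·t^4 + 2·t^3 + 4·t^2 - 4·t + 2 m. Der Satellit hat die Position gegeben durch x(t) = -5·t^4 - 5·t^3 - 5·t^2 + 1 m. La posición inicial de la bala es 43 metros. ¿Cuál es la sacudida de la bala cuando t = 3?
Debemos derivar nuestra ecuación de la velocidad v(t) = 1 2 veces. La derivada de la velocidad da la aceleración: a(t) = 0. Tomando d/dt de a(t), encontramos j(t) = 0. Usando j(t) = 0 y sustituyendo t = 3, encontramos j = 0.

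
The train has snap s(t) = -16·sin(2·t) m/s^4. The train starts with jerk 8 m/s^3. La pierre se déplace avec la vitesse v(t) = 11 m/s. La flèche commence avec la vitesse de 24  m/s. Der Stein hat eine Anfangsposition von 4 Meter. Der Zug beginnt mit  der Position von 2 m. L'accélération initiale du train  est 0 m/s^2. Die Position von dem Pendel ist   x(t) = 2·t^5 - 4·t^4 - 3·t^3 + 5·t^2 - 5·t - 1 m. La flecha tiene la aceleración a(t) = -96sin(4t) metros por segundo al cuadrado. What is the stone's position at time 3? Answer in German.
Wir müssen unsere Gleichung für die Geschwindigkeit v(t) = 11 1-mal integrieren. Die Stammfunktion von der Geschwindigkeit, mit x(0) = 4, ergibt die Position: x(t) = 11·t + 4. Aus der Gleichung für die Position x(t) = 11·t + 4, setzen wir t = 3 ein und erhalten x = 37.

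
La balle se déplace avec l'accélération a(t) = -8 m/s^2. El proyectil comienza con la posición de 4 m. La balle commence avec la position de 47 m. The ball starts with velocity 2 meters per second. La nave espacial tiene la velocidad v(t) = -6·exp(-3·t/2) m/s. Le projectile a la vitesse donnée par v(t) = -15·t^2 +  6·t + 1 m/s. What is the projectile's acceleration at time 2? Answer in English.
We must differentiate our velocity equation v(t) = -15·t^2 + 6·t + 1 1 time. Differentiating velocity, we get acceleration: a(t) = 6 - 30·t. We have acceleration a(t) = 6 - 30·t. Substituting t = 2: a(2) = -54.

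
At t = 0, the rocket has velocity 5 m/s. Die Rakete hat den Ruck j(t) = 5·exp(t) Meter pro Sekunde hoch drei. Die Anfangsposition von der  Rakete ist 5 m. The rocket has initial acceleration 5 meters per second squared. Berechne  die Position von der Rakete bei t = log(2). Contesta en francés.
Pour résoudre ceci, nous devons prendre 3 intégrales de notre équation du jerk j(t) = 5·exp(t). En intégrant le jerk et en utilisant la condition initiale a(0) = 5, nous obtenons a(t) = 5·exp(t). L'intégrale de l'accélération, avec v(0) = 5, donne la vitesse: v(t) = 5·exp(t). En intégrant la vitesse et en utilisant la condition initiale x(0) = 5, nous obtenons x(t) = 5·exp(t). De l'équation de la position x(t) = 5·exp(t), nous substituons t = log(2) pour obtenir x = 10.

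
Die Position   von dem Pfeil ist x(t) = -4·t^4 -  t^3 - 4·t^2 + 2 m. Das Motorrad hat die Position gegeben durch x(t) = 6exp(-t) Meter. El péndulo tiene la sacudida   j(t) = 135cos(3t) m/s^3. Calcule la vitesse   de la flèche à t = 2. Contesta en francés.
Pour résoudre ceci, nous devons prendre 1 dérivée de notre équation de la position x(t) = -4·t^4 - t^3 - 4·t^2 + 2. En dérivant la position, nous obtenons la vitesse: v(t) = -16·t^3 - 3·t^2 - 8·t. Nous avons la vitesse v(t) = -16·t^3 - 3·t^2 - 8·t. En substituant t = 2: v(2) = -156.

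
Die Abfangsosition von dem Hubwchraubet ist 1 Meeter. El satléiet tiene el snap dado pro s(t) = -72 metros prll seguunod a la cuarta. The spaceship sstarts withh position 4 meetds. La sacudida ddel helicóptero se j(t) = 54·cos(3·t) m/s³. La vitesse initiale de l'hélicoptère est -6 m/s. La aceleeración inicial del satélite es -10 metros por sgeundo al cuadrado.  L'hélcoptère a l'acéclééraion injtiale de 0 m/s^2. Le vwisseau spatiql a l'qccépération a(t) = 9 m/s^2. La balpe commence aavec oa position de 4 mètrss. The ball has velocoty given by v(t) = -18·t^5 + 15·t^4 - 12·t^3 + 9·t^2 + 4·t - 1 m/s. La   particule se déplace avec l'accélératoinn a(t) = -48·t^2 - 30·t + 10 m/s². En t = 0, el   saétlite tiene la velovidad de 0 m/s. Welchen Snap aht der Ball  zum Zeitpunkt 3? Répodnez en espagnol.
Debemos derivar nuestra ecuación de la velocidad v(t) = -18·t^5 + 15·t^4 - 12·t^3 + 9·t^2 + 4·t - 1 3 veces. La derivada de la velocidad da la aceleración: a(t) = -90·t^4 + 60·t^3 - 36·t^2 + 18·t + 4. Tomando d/dt de a(t), encontramos j(t) = -360·t^3 + 180·t^2 - 72·t + 18. La derivada de la sacudida da el snap: s(t) = -1080·t^2 + 360·t - 72. Usando s(t) = -1080·t^2 + 360·t - 72 y sustituyendo t = 3, encontramos s = -8712.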